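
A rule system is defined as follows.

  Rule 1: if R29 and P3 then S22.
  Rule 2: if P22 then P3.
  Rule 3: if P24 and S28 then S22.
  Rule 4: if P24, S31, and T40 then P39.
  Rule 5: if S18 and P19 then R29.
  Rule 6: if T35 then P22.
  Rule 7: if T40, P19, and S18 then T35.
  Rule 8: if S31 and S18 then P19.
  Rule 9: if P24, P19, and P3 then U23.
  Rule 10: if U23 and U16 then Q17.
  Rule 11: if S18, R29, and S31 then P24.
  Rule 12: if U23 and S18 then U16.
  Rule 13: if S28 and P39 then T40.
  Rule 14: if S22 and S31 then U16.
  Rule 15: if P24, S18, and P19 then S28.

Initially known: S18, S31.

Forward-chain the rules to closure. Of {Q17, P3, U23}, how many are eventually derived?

Q17 would need U23 and U16 (Rule 10), but U23 is never established.
P3 would need P22 (Rule 2), but P22 is never established.
U23 would need P24, P19, and P3 (Rule 9), but P3 is never established.
None of the 3 are reached.

0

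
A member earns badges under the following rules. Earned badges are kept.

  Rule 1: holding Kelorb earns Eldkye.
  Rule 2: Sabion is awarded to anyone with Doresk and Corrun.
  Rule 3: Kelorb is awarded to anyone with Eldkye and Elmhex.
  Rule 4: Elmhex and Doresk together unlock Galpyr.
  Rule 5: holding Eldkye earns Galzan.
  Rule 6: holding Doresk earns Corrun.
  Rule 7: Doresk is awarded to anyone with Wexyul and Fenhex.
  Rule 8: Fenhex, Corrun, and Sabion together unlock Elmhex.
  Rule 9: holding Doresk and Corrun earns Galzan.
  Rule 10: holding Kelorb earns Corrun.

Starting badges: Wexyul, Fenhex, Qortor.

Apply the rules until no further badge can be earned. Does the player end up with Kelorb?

Kelorb would need Eldkye and Elmhex (Rule 3), but Eldkye is never earned.

No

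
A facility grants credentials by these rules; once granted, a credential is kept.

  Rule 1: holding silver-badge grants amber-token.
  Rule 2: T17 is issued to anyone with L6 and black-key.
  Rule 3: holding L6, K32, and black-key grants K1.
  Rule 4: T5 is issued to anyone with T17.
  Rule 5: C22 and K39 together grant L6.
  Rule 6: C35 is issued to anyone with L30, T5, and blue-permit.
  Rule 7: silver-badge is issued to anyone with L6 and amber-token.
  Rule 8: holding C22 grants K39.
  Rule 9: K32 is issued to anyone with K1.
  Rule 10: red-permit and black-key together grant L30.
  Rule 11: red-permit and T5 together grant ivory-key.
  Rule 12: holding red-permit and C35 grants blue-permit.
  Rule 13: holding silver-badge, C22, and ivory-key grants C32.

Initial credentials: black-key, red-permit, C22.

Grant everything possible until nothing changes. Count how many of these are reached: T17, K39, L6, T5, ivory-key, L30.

Holding C22 grants K39 (Rule 8).
Holding red-permit and black-key grants L30 (Rule 10).
Holding C22 and K39 grants L6 (Rule 5).
Holding L6 and black-key grants T17 (Rule 2).
Holding T17 grants T5 (Rule 4).
Holding red-permit and T5 grants ivory-key (Rule 11).
T17: reached.
K39: reached.
L6: reached.
T5: reached.
ivory-key: reached.
L30: reached.
All 6 are reached.

6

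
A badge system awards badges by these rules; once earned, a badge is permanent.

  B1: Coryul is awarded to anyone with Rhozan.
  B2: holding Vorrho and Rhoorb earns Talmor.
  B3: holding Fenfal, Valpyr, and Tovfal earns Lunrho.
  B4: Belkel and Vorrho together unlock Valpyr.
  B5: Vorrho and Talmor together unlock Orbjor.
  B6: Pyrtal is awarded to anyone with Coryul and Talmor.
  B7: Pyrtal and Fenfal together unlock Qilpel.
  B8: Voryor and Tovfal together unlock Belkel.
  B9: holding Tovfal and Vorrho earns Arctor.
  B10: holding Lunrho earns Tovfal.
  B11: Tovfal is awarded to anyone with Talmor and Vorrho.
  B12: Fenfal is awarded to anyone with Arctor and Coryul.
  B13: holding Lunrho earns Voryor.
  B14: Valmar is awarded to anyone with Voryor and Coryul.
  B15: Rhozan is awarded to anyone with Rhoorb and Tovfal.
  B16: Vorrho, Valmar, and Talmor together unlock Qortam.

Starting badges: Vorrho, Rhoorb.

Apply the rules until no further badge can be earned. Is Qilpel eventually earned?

With Vorrho and Rhoorb, Talmor is earned (B2).
With Talmor and Vorrho, Tovfal is earned (B11).
With Rhoorb and Tovfal, Rhozan is earned (B15).
With Tovfal and Vorrho, Arctor is earned (B9).
With Rhozan, Coryul is earned (B1).
With Arctor and Coryul, Fenfal is earned (B12).
With Coryul and Talmor, Pyrtal is earned (B6).
With Pyrtal and Fenfal, Qilpel is earned (B7).

Yes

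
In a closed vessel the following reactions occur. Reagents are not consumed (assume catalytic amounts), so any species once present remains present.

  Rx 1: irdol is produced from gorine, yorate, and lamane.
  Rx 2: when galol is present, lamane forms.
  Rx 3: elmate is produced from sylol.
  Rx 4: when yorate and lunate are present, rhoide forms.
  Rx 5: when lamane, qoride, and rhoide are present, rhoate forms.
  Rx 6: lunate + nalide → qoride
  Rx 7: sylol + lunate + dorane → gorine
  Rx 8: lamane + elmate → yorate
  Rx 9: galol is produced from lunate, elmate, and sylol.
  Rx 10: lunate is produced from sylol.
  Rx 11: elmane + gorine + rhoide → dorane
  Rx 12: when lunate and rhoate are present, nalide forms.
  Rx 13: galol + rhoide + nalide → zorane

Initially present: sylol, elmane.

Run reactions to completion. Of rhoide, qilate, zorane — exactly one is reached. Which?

rhoide

sylol present → elmate forms (Rx 3).
sylol present → lunate forms (Rx 10).
lunate, elmate, and sylol present → galol forms (Rx 9).
galol present → lamane forms (Rx 2).
lamane and elmate present → yorate forms (Rx 8).
yorate and lunate present → rhoide forms (Rx 4).
No rule produces qilate, and it is not given. zorane would need galol, rhoide, and nalide (Rx 13), but nalide never forms.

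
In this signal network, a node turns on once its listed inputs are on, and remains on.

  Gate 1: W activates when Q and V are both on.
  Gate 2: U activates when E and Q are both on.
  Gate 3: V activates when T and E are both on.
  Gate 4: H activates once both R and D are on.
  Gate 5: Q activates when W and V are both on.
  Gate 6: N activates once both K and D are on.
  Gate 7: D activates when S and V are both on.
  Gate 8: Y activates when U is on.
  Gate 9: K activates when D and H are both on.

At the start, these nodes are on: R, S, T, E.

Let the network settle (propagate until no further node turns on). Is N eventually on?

Yes

Gate 3: T and E on → V on.
Gate 7: S and V on → D on.
R and D are on, so H activates (Gate 4).
Gate 9: D and H on → K on.
K and D are on, so N activates (Gate 6).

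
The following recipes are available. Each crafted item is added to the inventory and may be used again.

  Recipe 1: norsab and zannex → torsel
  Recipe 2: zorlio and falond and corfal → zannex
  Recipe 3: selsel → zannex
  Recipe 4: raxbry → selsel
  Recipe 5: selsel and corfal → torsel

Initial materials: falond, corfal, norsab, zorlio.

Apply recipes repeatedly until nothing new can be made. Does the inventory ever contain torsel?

zorlio and falond and corfal → zannex (Recipe 2).
norsab and zannex → torsel (Recipe 1).

Yes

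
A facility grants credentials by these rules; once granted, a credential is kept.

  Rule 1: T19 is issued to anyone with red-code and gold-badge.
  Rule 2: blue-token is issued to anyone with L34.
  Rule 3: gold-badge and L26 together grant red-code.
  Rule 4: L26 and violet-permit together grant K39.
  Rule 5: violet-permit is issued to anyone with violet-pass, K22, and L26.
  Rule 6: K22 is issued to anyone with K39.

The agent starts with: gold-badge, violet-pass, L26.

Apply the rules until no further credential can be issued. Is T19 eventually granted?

Holding gold-badge and L26 grants red-code (Rule 3).
Holding red-code and gold-badge grants T19 (Rule 1).

Yes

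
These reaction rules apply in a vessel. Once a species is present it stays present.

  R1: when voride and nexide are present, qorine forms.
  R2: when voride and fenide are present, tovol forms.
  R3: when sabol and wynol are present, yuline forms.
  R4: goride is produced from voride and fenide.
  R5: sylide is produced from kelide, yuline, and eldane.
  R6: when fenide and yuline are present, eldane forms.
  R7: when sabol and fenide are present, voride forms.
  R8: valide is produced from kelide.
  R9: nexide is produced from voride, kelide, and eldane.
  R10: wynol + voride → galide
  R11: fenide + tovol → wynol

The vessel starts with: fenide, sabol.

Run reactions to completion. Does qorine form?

No

qorine would need voride and nexide (R1), but nexide never forms.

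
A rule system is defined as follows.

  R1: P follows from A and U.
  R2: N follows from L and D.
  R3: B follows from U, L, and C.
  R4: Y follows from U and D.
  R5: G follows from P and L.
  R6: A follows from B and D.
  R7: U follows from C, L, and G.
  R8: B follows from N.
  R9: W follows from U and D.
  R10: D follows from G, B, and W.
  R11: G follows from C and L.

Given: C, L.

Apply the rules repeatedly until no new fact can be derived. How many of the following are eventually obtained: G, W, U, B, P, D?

C and L hold, so G follows (R11).
C, L, and G hold, so U follows (R7).
U, L, and C hold, so B follows (R3).
G: reached.
W would need U and D (R9), but D is never established.
U: reached.
B: reached.
P would need A and U (R1), but A is never established.
D would need G, B, and W (R10), but W is never established.
Reached: G, U, and B — 3 of the 6.

3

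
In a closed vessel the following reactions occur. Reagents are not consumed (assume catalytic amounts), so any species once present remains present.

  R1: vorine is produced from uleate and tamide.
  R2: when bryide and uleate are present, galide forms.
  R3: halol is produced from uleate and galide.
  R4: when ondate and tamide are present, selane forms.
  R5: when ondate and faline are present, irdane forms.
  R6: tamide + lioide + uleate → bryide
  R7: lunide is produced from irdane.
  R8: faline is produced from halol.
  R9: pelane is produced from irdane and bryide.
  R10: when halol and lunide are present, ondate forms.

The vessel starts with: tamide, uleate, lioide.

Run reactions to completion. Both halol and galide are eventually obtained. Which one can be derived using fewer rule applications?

galide

galide: tamide, lioide, and uleate present → bryide forms (R6). bryide and uleate present → galide forms (R2). [2 rule applications]
halol: tamide, lioide, and uleate present → bryide forms (R6). bryide and uleate present → galide forms (R2). uleate and galide present → halol forms (R3). [3 rule applications]
galide needs fewer.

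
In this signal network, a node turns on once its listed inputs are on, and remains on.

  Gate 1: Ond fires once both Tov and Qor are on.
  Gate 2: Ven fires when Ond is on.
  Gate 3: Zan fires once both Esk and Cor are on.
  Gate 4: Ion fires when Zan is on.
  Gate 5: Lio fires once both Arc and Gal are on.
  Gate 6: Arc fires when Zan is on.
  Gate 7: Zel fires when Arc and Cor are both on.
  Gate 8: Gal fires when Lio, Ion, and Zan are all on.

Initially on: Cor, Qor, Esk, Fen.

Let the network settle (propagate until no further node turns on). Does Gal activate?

No

Gal would need Lio, Ion, and Zan (Gate 8), but Lio never turns on.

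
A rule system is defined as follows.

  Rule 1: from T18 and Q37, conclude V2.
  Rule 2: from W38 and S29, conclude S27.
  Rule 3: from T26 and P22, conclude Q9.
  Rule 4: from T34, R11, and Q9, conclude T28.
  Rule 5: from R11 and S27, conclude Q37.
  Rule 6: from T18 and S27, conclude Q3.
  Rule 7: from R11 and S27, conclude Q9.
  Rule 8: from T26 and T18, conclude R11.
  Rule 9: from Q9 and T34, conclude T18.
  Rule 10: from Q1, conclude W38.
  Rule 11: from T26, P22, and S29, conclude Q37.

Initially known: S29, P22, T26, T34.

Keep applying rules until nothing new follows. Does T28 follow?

Yes

T26 and P22 hold, so Q9 follows (Rule 3).
From Q9 and T34, Rule 9 gives T18.
T26 and T18 hold, so R11 follows (Rule 8).
T34, R11, and Q9 hold, so T28 follows (Rule 4).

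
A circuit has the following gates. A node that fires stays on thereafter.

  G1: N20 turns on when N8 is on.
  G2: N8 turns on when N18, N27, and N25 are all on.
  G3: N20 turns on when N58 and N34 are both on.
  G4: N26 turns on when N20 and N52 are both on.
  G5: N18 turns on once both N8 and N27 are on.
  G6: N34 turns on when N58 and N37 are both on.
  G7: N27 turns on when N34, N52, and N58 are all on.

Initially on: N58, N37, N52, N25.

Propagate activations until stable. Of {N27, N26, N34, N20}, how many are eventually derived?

G6: N58 and N37 on → N34 on.
G7: N34, N52, and N58 on → N27 on.
N58 and N34 are on, so N20 turns on (G3).
N20 and N52 are on, so N26 turns on (G4).
N27: reached.
N26: reached.
N34: reached.
N20: reached.
All 4 are reached.

4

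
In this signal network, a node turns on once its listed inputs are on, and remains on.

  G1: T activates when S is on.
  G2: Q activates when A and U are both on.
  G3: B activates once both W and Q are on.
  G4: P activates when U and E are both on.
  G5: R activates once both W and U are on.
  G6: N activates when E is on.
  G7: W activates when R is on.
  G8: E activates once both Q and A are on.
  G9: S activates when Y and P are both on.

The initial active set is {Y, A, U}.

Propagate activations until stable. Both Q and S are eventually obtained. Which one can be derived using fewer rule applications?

Q: A and U are on, so Q activates (G2). [1 rule application]
S: G2: A and U on → Q on. G8: Q and A on → E on. U and E are on, so P activates (G4). G9: Y and P on → S on. [4 rule applications]
Q needs fewer.

Q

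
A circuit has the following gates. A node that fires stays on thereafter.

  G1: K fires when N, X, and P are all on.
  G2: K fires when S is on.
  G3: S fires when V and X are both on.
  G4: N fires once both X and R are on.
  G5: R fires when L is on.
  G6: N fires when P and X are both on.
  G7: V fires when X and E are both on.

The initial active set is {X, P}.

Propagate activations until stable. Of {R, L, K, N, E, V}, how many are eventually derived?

G6: P and X on → N on.
N, X, and P are on, so K fires (G1).
R would need L (G5), but L never turns on.
No rule produces L, and it is not given.
K: reached.
N: reached.
No rule produces E, and it is not given.
V would need X and E (G7), but E never turns on.
Reached: K and N — 2 of the 6.

2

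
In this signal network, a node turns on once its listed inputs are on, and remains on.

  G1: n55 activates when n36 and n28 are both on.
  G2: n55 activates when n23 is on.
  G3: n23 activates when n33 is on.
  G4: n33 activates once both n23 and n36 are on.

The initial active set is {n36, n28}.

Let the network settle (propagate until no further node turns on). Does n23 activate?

n23 would need n33 (G3), but n33 never turns on.

No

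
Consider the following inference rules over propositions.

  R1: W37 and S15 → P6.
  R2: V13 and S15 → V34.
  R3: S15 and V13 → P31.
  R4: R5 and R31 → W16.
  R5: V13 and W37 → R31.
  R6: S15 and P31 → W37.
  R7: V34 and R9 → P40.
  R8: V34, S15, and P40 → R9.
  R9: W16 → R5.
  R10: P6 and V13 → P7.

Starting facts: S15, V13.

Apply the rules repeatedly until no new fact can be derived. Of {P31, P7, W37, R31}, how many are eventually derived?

4

S15 and V13 hold, so P31 follows (R3).
S15 and P31 hold, so W37 follows (R6).
From V13 and W37, R5 gives R31.
From W37 and S15, R1 gives P6.
P6 and V13 hold, so P7 follows (R10).
P31: reached.
P7: reached.
W37: reached.
R31: reached.
All 4 are reached.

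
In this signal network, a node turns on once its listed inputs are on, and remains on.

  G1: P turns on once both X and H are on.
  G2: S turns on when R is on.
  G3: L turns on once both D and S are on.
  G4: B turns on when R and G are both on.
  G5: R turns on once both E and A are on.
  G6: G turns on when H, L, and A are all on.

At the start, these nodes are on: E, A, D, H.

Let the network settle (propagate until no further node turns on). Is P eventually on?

P would need X and H (G1), but X never turns on.

No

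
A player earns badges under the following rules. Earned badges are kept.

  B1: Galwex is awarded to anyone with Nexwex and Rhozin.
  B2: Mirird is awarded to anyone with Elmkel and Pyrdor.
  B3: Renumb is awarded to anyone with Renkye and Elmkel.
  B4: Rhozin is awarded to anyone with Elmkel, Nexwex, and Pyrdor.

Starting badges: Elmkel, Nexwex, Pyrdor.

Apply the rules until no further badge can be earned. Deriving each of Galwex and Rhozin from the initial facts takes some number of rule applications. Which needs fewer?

Rhozin: With Elmkel, Nexwex, and Pyrdor, Rhozin is earned (B4). [1 rule application]
Galwex: With Elmkel, Nexwex, and Pyrdor, Rhozin is earned (B4). With Nexwex and Rhozin, Galwex is earned (B1). [2 rule applications]
Rhozin needs fewer.

Rhozin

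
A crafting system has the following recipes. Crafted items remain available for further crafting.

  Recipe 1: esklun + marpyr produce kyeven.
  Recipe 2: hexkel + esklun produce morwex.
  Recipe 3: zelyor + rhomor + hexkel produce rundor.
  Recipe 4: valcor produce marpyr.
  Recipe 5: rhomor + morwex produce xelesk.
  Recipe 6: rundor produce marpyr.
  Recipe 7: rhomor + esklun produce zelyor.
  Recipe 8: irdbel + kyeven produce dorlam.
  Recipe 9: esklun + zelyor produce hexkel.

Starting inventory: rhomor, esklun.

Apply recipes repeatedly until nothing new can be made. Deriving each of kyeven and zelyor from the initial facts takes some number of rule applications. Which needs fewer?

zelyor: Using Recipe 7, rhomor and esklun make zelyor. [1 rule application]
kyeven: Using Recipe 7, rhomor and esklun make zelyor. Using Recipe 9, esklun and zelyor make hexkel. zelyor + rhomor + hexkel → rundor (Recipe 3). rundor → marpyr (Recipe 6). Using Recipe 1, esklun and marpyr make kyeven. [5 rule applications]
zelyor needs fewer.

zelyor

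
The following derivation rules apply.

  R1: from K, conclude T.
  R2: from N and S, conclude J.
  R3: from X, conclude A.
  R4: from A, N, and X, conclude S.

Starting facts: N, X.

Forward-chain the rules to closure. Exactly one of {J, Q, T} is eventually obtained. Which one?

X holds, so A follows (R3).
From A, N, and X, R4 gives S.
From N and S, R2 gives J.
No rule produces Q, and it is not given. T would need K (R1), but K is never established.

J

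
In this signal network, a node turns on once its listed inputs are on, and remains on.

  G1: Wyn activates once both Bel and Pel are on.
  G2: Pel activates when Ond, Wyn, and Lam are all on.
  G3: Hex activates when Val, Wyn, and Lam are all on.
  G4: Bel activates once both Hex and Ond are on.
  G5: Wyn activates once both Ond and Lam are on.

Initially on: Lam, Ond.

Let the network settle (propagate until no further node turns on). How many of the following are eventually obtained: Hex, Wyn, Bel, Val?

1

G5: Ond and Lam on → Wyn on.
Hex would need Val, Wyn, and Lam (G3), but Val never turns on.
Wyn: reached.
Bel would need Hex and Ond (G4), but Hex never turns on.
No rule produces Val, and it is not given.
Reached: Wyn — 1 of the 4.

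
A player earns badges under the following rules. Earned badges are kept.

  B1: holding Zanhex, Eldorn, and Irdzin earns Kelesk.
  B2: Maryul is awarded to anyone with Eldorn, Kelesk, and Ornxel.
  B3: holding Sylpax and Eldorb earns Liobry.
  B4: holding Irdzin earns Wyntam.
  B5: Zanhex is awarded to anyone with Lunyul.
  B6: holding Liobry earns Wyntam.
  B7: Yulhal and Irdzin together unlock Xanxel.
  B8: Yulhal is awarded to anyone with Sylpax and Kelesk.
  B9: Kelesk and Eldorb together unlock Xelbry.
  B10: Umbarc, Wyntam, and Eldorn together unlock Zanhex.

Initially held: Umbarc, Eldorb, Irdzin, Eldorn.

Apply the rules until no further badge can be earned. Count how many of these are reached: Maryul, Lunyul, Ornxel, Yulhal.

0

Maryul would need Eldorn, Kelesk, and Ornxel (B2), but Ornxel is never earned.
No rule produces Lunyul, and it is not given.
No rule produces Ornxel, and it is not given.
Yulhal would need Sylpax and Kelesk (B8), but Sylpax is never earned.
None of the 4 are reached.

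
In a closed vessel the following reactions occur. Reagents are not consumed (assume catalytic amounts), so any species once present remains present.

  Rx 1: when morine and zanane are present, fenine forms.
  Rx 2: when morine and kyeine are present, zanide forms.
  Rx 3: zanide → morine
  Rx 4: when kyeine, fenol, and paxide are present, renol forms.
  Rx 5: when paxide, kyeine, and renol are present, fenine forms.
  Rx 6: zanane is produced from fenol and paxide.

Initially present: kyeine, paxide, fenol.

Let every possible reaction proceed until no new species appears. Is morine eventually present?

No

morine would need zanide (Rx 3), but zanide never forms.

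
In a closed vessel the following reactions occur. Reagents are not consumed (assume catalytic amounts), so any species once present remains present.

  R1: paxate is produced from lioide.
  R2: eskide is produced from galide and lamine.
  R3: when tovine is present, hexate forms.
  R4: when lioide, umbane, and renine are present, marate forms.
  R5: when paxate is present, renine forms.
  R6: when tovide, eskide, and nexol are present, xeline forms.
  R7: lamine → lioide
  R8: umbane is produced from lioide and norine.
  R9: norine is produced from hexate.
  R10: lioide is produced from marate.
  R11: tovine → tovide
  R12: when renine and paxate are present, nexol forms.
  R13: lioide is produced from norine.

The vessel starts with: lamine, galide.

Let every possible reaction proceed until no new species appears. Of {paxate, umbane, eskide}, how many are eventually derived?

galide and lamine present → eskide forms (R2).
lamine present → lioide forms (R7).
lioide present → paxate forms (R1).
paxate: reached.
umbane would need lioide and norine (R8), but norine never forms.
eskide: reached.
Reached: paxate and eskide — 2 of the 3.

2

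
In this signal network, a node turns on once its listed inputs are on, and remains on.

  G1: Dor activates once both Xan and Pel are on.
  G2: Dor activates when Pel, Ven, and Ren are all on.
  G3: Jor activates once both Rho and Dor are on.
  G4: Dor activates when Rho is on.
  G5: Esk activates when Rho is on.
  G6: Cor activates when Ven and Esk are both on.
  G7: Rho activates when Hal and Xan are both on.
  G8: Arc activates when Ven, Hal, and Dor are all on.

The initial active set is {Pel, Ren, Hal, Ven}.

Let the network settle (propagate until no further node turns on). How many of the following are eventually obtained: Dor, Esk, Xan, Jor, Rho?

Pel, Ven, and Ren are on, so Dor activates (G2).
Dor: reached.
Esk would need Rho (G5), but Rho never turns on.
No rule produces Xan, and it is not given.
Jor would need Rho and Dor (G3), but Rho never turns on.
Rho would need Hal and Xan (G7), but Xan never turns on.
Reached: Dor — 1 of the 5.

1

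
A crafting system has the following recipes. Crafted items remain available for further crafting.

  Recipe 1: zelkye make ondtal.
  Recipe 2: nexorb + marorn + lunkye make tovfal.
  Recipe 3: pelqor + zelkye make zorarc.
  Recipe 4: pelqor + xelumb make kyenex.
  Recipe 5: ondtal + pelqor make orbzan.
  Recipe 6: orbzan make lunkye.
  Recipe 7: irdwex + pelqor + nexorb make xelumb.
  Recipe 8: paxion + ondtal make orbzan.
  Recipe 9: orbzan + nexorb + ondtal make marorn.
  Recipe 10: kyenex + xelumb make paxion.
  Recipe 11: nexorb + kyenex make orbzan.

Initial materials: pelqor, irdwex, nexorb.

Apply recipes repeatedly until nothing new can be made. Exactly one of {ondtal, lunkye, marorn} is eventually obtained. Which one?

lunkye

irdwex + pelqor + nexorb → xelumb (Recipe 7).
Using Recipe 4, pelqor and xelumb make kyenex.
Using Recipe 11, nexorb and kyenex make orbzan.
Using Recipe 6, orbzan makes lunkye.
ondtal would need zelkye (Recipe 1), but zelkye is never obtained. marorn would need orbzan, nexorb, and ondtal (Recipe 9), but ondtal is never obtained.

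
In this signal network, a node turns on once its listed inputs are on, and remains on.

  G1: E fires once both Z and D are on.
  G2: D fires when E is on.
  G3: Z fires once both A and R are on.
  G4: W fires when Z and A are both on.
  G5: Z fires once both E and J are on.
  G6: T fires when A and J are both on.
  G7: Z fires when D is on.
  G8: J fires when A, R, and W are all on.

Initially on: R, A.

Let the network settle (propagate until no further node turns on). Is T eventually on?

G3: A and R on → Z on.
Z and A are on, so W fires (G4).
A, R, and W are on, so J fires (G8).
G6: A and J on → T on.

Yes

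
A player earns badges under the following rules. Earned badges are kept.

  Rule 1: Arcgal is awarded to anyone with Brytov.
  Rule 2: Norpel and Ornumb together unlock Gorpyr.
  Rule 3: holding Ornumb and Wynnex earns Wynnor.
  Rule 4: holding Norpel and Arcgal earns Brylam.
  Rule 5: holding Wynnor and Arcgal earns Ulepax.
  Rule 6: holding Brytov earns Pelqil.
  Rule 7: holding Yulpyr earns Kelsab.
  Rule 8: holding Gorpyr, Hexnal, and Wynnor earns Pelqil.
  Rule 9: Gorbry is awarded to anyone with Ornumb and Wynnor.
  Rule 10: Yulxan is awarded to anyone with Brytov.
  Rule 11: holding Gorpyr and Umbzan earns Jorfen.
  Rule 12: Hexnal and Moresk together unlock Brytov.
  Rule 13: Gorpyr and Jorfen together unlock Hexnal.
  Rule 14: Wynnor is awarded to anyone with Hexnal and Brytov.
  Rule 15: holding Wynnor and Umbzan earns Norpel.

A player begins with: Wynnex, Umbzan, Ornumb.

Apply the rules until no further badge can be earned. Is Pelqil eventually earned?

With Ornumb and Wynnex, Wynnor is earned (Rule 3).
With Wynnor and Umbzan, Norpel is earned (Rule 15).
With Norpel and Ornumb, Gorpyr is earned (Rule 2).
With Gorpyr and Umbzan, Jorfen is earned (Rule 11).
With Gorpyr and Jorfen, Hexnal is earned (Rule 13).
With Gorpyr, Hexnal, and Wynnor, Pelqil is earned (Rule 8).

Yes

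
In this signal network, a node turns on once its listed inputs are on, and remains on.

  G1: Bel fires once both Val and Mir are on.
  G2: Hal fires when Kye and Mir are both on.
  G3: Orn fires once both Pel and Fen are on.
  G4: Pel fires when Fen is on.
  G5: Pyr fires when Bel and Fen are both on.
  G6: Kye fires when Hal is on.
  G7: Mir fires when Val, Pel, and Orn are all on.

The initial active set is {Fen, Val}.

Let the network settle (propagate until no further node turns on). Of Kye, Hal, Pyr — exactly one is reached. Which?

Fen is on, so Pel fires (G4).
Pel and Fen are on, so Orn fires (G3).
G7: Val, Pel, and Orn on → Mir on.
G1: Val and Mir on → Bel on.
Bel and Fen are on, so Pyr fires (G5).
Hal would need Kye and Mir (G2), but Kye never turns on. Kye would need Hal (G6), but Hal never turns on.

Pyr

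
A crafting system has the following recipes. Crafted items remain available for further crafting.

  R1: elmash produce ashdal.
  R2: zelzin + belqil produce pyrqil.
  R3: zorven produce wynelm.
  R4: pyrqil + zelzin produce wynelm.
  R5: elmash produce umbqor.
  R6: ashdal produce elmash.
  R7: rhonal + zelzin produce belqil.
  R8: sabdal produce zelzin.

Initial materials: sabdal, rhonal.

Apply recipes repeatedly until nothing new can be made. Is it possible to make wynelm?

Yes

sabdal → zelzin (R8).
rhonal + zelzin → belqil (R7).
zelzin + belqil → pyrqil (R2).
Using R4, pyrqil and zelzin make wynelm.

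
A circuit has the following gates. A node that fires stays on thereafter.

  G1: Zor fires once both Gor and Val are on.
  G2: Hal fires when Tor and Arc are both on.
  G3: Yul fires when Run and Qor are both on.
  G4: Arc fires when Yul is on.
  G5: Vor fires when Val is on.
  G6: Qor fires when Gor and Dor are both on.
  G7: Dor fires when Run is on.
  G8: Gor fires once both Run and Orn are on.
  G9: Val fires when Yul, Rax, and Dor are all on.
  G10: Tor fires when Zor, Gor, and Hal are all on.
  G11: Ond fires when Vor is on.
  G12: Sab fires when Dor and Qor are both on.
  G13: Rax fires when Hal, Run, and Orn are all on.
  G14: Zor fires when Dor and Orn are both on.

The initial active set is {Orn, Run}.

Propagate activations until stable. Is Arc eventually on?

Yes

G7: Run on → Dor on.
Run and Orn are on, so Gor fires (G8).
G6: Gor and Dor on → Qor on.
G3: Run and Qor on → Yul on.
G4: Yul on → Arc on.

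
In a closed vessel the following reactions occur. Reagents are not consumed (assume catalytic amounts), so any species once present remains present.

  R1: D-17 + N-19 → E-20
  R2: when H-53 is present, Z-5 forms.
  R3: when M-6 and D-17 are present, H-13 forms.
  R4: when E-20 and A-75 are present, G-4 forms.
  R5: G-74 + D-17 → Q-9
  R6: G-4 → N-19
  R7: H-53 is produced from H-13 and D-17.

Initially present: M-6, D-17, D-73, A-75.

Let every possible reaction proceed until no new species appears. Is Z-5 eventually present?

M-6 and D-17 present → H-13 forms (R3).
H-13 and D-17 present → H-53 forms (R7).
H-53 present → Z-5 forms (R2).

Yes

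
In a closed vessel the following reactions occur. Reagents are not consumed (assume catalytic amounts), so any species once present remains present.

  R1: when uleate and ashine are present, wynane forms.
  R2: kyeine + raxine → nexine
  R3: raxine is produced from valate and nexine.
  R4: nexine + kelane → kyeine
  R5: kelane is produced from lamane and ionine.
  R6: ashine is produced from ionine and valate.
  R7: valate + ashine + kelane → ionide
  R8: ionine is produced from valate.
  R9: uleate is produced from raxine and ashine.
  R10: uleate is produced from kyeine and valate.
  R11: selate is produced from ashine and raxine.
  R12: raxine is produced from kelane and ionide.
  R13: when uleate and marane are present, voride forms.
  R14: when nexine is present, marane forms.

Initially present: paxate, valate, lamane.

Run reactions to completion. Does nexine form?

nexine would need kyeine and raxine (R2), but kyeine never forms.

No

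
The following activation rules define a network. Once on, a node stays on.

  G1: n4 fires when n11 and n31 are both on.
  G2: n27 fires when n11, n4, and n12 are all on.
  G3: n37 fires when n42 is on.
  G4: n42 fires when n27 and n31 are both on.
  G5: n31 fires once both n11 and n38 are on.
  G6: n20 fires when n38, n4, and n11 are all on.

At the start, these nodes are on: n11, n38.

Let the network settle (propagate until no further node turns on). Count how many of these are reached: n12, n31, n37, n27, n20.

n11 and n38 are on, so n31 fires (G5).
G1: n11 and n31 on → n4 on.
n38, n4, and n11 are on, so n20 fires (G6).
No rule produces n12, and it is not given.
n31: reached.
n37 would need n42 (G3), but n42 never turns on.
n27 would need n11, n4, and n12 (G2), but n12 never turns on.
n20: reached.
Reached: n31 and n20 — 2 of the 5.

2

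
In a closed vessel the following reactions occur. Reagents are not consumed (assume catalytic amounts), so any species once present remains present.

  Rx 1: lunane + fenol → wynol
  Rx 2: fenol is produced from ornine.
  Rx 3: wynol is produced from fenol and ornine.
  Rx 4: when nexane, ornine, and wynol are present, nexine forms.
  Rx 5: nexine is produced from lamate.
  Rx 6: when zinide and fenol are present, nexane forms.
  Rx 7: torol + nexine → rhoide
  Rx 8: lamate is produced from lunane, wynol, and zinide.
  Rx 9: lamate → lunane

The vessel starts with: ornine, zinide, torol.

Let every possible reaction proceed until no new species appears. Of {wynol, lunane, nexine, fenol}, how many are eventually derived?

3

ornine present → fenol forms (Rx 2).
fenol and ornine present → wynol forms (Rx 3).
zinide and fenol present → nexane forms (Rx 6).
nexane, ornine, and wynol present → nexine forms (Rx 4).
wynol: reached.
lunane would need lamate (Rx 9), but lamate never forms.
nexine: reached.
fenol: reached.
Reached: wynol, nexine, and fenol — 3 of the 4.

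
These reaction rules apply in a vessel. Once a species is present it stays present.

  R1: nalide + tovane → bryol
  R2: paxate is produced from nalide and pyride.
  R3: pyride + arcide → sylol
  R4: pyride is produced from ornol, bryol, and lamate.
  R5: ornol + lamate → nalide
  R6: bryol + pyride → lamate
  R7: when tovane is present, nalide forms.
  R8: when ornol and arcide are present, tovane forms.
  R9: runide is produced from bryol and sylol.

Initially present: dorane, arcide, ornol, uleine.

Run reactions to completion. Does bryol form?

ornol and arcide present → tovane forms (R8).
tovane present → nalide forms (R7).
nalide and tovane present → bryol forms (R1).

Yes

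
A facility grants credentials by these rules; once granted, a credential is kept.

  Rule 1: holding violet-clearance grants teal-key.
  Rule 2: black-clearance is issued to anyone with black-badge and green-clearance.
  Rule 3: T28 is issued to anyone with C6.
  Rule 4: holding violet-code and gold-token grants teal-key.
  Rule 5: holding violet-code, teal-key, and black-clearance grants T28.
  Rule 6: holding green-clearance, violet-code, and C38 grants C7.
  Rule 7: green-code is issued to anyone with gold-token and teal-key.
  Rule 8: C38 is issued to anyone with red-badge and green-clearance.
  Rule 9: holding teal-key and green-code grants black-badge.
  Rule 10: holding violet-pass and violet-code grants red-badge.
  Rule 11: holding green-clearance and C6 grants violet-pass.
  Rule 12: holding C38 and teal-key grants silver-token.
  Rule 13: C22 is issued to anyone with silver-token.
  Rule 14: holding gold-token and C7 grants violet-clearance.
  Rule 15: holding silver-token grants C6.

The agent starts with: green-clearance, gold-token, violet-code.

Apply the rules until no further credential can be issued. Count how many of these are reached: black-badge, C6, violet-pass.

Holding violet-code and gold-token grants teal-key (Rule 4).
Holding gold-token and teal-key grants green-code (Rule 7).
Holding teal-key and green-code grants black-badge (Rule 9).
black-badge: reached.
C6 would need silver-token (Rule 15), but silver-token is never granted.
violet-pass would need green-clearance and C6 (Rule 11), but C6 is never granted.
Reached: black-badge — 1 of the 3.

1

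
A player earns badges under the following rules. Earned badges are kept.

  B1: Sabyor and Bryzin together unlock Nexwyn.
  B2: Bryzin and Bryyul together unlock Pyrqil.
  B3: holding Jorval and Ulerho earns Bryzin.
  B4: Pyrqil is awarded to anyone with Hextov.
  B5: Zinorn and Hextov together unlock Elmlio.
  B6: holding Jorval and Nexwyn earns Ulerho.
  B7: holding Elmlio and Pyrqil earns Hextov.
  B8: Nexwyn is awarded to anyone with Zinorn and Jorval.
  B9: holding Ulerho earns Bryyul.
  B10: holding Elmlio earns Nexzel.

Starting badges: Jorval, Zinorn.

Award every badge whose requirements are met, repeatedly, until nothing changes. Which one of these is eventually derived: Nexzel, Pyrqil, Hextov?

With Zinorn and Jorval, Nexwyn is earned (B8).
With Jorval and Nexwyn, Ulerho is earned (B6).
With Jorval and Ulerho, Bryzin is earned (B3).
With Ulerho, Bryyul is earned (B9).
With Bryzin and Bryyul, Pyrqil is earned (B2).
Hextov would need Elmlio and Pyrqil (B7), but Elmlio is never earned. Nexzel would need Elmlio (B10), but Elmlio is never earned.

Pyrqil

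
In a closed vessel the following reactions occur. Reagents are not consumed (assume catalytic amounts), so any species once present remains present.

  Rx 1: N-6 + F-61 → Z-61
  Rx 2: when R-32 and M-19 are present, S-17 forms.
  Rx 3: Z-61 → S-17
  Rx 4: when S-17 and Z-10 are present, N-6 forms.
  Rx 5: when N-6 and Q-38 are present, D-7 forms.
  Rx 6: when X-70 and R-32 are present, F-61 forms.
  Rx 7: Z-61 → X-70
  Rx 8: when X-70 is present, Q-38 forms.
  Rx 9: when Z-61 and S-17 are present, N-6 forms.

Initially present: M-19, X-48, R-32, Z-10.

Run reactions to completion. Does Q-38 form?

No

Q-38 would need X-70 (Rx 8), but X-70 never forms.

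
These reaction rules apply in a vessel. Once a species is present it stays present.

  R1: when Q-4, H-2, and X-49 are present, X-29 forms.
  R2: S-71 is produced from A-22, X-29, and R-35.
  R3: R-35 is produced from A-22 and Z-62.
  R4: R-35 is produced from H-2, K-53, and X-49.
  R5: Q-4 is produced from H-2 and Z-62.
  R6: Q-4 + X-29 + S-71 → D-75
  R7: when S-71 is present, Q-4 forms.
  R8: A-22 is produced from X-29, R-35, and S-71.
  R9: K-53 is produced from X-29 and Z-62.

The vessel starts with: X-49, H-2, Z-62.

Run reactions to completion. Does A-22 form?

No

A-22 would need X-29, R-35, and S-71 (R8), but S-71 never forms.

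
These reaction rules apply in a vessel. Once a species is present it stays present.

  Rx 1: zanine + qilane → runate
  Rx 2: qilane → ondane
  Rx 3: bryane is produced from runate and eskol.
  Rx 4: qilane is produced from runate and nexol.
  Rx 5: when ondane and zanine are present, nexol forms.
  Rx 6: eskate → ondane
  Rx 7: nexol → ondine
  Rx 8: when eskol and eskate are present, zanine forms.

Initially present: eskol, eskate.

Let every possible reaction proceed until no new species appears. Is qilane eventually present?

No

qilane would need runate and nexol (Rx 4), but runate never forms.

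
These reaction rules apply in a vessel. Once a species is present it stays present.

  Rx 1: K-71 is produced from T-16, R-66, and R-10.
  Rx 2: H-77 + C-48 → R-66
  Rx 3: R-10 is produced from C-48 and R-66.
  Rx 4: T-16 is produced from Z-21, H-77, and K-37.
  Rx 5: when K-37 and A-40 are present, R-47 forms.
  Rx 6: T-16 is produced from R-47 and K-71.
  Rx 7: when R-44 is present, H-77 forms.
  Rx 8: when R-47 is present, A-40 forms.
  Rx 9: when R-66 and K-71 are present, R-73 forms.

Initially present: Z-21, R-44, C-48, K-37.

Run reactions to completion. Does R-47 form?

R-47 would need K-37 and A-40 (Rx 5), but A-40 never forms.

No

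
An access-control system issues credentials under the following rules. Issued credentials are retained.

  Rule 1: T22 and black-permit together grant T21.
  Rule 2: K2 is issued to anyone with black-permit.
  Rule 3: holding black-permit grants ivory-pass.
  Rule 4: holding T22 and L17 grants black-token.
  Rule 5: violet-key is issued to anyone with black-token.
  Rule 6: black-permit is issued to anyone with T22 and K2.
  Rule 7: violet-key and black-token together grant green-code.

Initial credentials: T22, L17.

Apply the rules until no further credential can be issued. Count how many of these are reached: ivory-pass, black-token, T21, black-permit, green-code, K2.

Holding T22 and L17 grants black-token (Rule 4).
Holding black-token grants violet-key (Rule 5).
Holding violet-key and black-token grants green-code (Rule 7).
ivory-pass would need black-permit (Rule 3), but black-permit is never granted.
black-token: reached.
T21 would need T22 and black-permit (Rule 1), but black-permit is never granted.
black-permit would need T22 and K2 (Rule 6), but K2 is never granted.
green-code: reached.
K2 would need black-permit (Rule 2), but black-permit is never granted.
Reached: black-token and green-code — 2 of the 6.

2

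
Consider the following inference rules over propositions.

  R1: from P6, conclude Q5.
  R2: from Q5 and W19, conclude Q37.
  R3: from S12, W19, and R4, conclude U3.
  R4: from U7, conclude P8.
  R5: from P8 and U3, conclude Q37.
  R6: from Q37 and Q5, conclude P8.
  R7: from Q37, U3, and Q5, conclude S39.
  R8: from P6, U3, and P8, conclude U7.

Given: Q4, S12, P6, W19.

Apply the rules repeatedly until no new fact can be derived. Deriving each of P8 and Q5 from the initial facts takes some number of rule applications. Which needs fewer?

Q5: P6 holds, so Q5 follows (R1). [1 rule application]
P8: From P6, R1 gives Q5. From Q5 and W19, R2 gives Q37. Q37 and Q5 hold, so P8 follows (R6). [3 rule applications]
Q5 needs fewer.

Q5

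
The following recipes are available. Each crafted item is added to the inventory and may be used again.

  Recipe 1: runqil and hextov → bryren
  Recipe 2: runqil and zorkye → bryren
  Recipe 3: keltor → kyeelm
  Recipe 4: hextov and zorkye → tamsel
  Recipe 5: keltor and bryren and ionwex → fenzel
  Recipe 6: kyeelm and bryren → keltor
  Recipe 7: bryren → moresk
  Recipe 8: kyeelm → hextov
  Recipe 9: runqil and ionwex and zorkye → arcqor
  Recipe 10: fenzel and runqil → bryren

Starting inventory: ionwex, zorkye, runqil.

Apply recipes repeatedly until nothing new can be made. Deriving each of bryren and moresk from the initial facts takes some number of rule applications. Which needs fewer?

bryren: runqil and zorkye → bryren (Recipe 2). [1 rule application]
moresk: runqil and zorkye → bryren (Recipe 2). bryren → moresk (Recipe 7). [2 rule applications]
bryren needs fewer.

bryren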